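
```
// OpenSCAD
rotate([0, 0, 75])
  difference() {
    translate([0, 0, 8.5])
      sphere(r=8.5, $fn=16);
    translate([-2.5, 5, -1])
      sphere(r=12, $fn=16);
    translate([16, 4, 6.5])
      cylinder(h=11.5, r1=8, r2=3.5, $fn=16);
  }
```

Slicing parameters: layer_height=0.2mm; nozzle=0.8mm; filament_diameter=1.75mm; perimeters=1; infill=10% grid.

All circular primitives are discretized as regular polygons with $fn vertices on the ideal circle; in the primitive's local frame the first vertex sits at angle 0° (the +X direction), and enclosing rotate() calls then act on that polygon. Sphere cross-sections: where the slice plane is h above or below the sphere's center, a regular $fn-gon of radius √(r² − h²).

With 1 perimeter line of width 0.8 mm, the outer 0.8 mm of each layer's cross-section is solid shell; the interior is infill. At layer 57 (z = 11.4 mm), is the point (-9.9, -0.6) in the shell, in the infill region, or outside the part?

At z = 11.4 mm: the sphere: section is a regular 16-gon, circumradius = √(r²−h²) = √(8.5²−2.9²) = 7.990; the sphere at (-2.5, 5) is not intersected at this z (|z−center|=12.400 > r=12); the cone at (16, 4) (r1=8→r2=3.5) has section circumradius 6.083 here — a regular 16-gon; After the difference (first − rest): starting from the r=8.5 sphere, the cone at (16, 4) misses the remaining region (no effect) — 1 connected region; (rotated 75° about Z; rotation is an isometry so areas/perimeters/island counts are preserved). Overall, the cross-section is a single solid region. Undo the 75° rotation: the query point maps to (-3.142, 9.407) in the un-rotated model frame. The nearest boundary edge runs (-3.06, 7.38)→(0.00, 7.99); distance from the point to it = 2.00 mm. The point is not inside any of the regions above, so it lies outside the cross-section (2.00 mm from the nearest boundary).

outside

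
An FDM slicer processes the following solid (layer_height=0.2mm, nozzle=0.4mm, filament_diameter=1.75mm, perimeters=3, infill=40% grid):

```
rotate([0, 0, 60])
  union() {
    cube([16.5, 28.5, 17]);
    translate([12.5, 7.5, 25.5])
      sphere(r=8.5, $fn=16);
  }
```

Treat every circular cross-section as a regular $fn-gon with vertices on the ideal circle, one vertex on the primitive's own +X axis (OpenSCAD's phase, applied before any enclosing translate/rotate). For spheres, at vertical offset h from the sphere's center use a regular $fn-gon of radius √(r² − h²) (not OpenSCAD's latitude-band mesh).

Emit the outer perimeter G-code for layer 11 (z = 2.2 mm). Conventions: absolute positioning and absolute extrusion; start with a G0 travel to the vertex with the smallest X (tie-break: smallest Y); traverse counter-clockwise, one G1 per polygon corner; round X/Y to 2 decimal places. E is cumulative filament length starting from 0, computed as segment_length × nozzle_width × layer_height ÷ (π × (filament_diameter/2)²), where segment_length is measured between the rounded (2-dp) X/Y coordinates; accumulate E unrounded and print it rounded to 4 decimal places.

G0 X-24.68 Y14.25 Z2.20
G1 X0.00 Y0.00 E0.9479
G1 X8.25 Y14.29 E1.4967
G1 X-16.43 Y28.54 E2.4445
G1 X-24.68 Y14.25 E2.9933

At z = 2.2 mm: the cube (footprint 16.5×28.5) is included at this height; the sphere at (12.5, 7.5) is absent (|z−center|=23.300 > r=8.5); Taking the union: only the 16.5×28.5 cube is present, so the union is just that shape — 1 connected region; (rotated 60° about Z; rotation is an isometry so areas/perimeters/island counts are preserved). The outline is a single polygon with 4 vertices. Extrusion per mm of travel: 0.4 × 0.2 / (π × 0.875²) = 0.033260. Accumulating E over each segment gives final E = 2.9933.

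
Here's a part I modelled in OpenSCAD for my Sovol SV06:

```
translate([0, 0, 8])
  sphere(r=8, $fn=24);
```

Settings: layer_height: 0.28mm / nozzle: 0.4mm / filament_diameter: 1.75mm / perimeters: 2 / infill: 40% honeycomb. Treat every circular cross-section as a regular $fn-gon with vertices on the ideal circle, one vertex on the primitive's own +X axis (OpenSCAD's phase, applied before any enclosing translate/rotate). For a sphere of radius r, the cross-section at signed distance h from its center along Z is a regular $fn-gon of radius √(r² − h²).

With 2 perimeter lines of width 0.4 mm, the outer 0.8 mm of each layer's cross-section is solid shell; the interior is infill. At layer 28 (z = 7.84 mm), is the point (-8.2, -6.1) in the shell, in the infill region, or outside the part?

At z = 7.84 mm: the sphere: section is a regular 24-gon, circumradius = √(r²−h²) = √(8²−0.16²) = 7.998. Overall, the cross-section is a single solid region. The nearest boundary edge runs (-6.93, -4.00)→(-5.66, -5.66); distance from the point to it = 2.29 mm. The point is not inside any of the regions above, so it lies outside the cross-section (2.29 mm from the nearest boundary).

outside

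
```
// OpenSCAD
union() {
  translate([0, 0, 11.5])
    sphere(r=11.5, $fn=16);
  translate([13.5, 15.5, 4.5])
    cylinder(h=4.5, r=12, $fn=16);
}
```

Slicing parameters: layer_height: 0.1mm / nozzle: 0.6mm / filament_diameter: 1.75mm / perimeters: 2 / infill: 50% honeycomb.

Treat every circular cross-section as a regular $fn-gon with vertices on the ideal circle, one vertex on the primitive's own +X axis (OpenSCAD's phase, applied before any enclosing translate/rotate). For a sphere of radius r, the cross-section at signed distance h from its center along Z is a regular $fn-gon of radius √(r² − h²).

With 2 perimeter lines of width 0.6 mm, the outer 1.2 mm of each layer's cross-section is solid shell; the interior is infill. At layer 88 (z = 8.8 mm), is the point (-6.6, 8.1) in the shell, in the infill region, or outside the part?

At z = 8.8 mm: the sphere: section is a regular 16-gon, circumradius = √(r²−h²) = √(11.5²−2.7²) = 11.179; the r=12 cylinder at (13.5, 15.5) contributes a regular 16-gon of circumradius 12; Combining (union): the regions partially overlap (shared area 15.82 mm²), so overlapping operands fuse into one piece — 1 connected region. Overall, the cross-section is a single solid region. The nearest boundary edge runs (-7.90, 7.90)→(-4.28, 10.33); distance from the point to it = 0.56 mm. The point is inside the cross-section, 0.56 mm from the nearest boundary — within the 1.2 mm shell band (2 × 0.6).

shell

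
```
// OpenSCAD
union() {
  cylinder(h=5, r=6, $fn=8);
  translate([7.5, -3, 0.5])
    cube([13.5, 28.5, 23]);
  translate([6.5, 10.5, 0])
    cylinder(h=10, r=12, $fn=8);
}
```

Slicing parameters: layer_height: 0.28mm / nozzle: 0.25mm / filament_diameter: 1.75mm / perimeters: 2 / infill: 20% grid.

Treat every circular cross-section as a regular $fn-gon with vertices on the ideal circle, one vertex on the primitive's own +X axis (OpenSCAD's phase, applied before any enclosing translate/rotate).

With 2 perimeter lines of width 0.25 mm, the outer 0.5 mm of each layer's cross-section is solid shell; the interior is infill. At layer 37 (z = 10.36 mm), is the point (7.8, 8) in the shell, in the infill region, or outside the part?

shell

At z = 10.36 mm: the cylinder is not intersected at this z (z outside [0, 5]); the 13.5×28.5 cube at (7.5, -3) contributes its full rectangle; the cylinder at (6.5, 10.5) is not intersected at this z (z outside [0, 10]); Merging all regions: only the 13.5×28.5 cube at (7.5, -3) is present, so the union is just that shape — 1 connected region. Overall, the cross-section is a single solid region. The nearest boundary edge runs (7.50, 25.50)→(7.50, -3.00); distance from the point to it = 0.30 mm. The point is inside the cross-section, 0.30 mm from the nearest boundary — within the 0.5 mm shell band (2 × 0.25).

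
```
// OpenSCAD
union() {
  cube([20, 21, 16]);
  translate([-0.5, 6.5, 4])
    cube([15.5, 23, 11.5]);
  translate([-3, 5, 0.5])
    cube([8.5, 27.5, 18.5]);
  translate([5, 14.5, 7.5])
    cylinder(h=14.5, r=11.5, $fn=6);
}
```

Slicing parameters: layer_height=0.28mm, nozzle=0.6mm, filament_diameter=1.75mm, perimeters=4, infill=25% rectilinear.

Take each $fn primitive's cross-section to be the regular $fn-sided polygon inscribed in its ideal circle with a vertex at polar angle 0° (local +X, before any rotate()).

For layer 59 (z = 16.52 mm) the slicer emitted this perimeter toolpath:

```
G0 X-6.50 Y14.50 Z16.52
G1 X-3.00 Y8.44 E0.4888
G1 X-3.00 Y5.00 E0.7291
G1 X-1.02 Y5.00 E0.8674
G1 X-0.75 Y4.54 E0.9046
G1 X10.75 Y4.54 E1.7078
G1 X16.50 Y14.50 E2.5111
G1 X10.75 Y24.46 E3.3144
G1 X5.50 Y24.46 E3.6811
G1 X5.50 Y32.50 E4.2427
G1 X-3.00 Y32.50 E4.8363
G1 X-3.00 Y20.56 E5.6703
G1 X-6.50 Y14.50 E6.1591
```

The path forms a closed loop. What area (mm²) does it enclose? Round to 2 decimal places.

419.75 mm²

Apply the shoelace formula to the sequence of (X, Y) vertices; enclosed area = 419.75 mm².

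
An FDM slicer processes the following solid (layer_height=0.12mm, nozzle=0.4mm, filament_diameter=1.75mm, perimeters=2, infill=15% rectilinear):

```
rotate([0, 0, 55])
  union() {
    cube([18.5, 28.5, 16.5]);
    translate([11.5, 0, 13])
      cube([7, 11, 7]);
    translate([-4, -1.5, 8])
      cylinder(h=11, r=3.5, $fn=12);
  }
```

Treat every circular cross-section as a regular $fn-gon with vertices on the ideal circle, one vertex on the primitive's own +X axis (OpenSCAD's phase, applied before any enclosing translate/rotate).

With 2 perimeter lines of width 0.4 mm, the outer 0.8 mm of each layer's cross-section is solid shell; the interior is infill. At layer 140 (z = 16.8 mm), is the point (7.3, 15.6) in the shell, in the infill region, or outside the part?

At z = 16.8 mm: the cube is not intersected at this z (z outside [0, 16.5]); the cube at (11.5, 0) (footprint 7×11) is included at this height; the r=3.5 cylinder at (-4, -1.5) contributes a regular 12-gon of circumradius 3.5; Combining (union): the 2 present regions are separate (no shared area or edge), so areas and boundary lengths simply add and each stays a separate island — 2 connected regions; (whole slice rotated 55° about Z — lengths, areas and connectivity unchanged). Overall, the cross-section has 2 separate islands. Undo the 55° rotation: the query point maps to (16.966, 2.968) in the un-rotated model frame. The nearest boundary edge runs (18.50, 11.00)→(18.50, 0.00); distance from the point to it = 1.53 mm. (Shell/infill is judged within the island containing the point — the largest one.) The point is inside the cross-section and 1.53 mm from the nearest boundary — more than the 0.8 mm shell width (2 × 0.4), so it's in the infill interior.

infill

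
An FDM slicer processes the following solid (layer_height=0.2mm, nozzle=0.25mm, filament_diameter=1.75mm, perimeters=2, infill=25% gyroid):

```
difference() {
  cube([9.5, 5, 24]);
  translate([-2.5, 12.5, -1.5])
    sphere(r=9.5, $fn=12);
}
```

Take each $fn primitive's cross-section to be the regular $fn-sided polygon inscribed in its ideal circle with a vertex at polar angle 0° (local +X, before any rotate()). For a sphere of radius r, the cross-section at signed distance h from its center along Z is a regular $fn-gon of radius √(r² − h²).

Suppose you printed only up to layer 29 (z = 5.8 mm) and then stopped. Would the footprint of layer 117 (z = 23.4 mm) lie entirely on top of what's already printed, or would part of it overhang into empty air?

Compare the two slices. At z = 5.8: the cube is present — its section is the full 9.5×5 rectangle (area 47.50 mm²); the r=9.5 sphere at (-2.5, 12.5) contributes a regular 12-gon of circumradius √(9.5²−7.3²) = 6.079 (area = (12/2)·6.079²·sin(360°/12) = 110.88 mm²); After the difference (first − rest): starting from the 9.5×5 cube (47.50 mm²), the r=9.5 sphere at (-2.5, 12.5) misses the remaining region (no effect) — area = 47.50 mm². At z = 23.4: the cube (footprint 9.5×5) is included at this height (area 47.50 mm²); the sphere at (-2.5, 12.5) is absent (|z−center|=24.900 > r=9.5); Subtracting the remaining from the first: none of the subtracted shapes is present at this height, so the 9.5×5 cube is unchanged — area = 47.50 mm². Checking containment: the cross-section at z = 23.4 is a subset of the cross-section at z = 5.8.

entirely on top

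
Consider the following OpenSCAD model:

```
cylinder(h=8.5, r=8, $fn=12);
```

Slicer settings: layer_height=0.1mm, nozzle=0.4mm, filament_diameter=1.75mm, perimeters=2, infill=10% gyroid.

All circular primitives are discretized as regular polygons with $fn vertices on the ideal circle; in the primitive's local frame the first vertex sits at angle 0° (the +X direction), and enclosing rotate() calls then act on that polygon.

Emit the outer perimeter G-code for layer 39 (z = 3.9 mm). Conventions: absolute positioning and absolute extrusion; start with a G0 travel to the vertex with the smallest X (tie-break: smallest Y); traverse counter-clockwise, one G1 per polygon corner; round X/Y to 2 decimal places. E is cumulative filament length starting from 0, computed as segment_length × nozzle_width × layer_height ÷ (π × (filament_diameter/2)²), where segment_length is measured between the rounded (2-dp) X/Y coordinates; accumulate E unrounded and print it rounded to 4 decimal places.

G0 X-8.00 Y0.00 Z3.90
G1 X-6.93 Y-4.00 E0.0689
G1 X-4.00 Y-6.93 E0.1378
G1 X0.00 Y-8.00 E0.2066
G1 X4.00 Y-6.93 E0.2755
G1 X6.93 Y-4.00 E0.3444
G1 X8.00 Y0.00 E0.4133
G1 X6.93 Y4.00 E0.4821
G1 X4.00 Y6.93 E0.5510
G1 X0.00 Y8.00 E0.6199
G1 X-4.00 Y6.93 E0.6887
G1 X-6.93 Y4.00 E0.7577
G1 X-8.00 Y0.00 E0.8265

At z = 3.9 mm: the cylinder: section is a regular 12-gon, circumradius r=8. The outline is a single polygon with 12 vertices. Extrusion per mm of travel: 0.4 × 0.1 / (π × 0.875²) = 0.016630. Accumulating E over each segment gives final E = 0.8265.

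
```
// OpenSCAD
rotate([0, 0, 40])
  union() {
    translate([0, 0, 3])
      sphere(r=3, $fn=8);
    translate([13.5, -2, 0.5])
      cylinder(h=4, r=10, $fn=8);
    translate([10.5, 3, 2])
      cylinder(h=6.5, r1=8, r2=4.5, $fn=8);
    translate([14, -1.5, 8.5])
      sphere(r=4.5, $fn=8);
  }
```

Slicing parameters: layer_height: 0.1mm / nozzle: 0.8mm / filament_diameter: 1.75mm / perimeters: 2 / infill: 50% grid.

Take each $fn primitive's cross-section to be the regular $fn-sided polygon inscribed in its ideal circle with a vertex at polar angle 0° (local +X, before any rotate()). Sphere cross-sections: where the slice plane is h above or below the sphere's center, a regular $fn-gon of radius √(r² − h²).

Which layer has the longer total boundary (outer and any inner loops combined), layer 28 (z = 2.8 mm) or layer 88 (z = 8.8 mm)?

Layer 28 (z = 2.8): the r=3 sphere contributes a regular 8-gon of circumradius √(3²−0.2²) = 2.993 (perimeter = 2·8·2.993·sin(180°/8) = 18.33 mm); the r=10 cylinder at (13.5, -2) contributes a regular 8-gon of circumradius 10 (perimeter = 2·8·10.000·sin(180°/8) = 61.23 mm); the cone at (10.5, 3) (r1=8→r2=4.5) has section circumradius 7.569 here — a regular 8-gon (perimeter = 2·8·7.569·sin(180°/8) = 46.35 mm); the sphere at (14, -1.5) is absent (|z−center|=5.700 > r=4.5); Combining (union): the regions partially overlap (shared area 118.81 mm²), so the edge portions inside another operand are dropped and the merged outline is re-measured after clipping — boundary = 85.51 mm; (whole slice rotated 40° about Z — lengths, areas and connectivity unchanged). So its perimeter = 85.51 mm. Layer 88 (z = 8.8): the sphere is absent (|z−center|=5.800 > r=3); the cylinder at (13.5, -2) is not intersected at this z (z outside [0.5, 4.5]); the cone at (10.5, 3) does not reach this height (z outside [2, 8.5]); the sphere at (14, -1.5): section is a regular 8-gon, circumradius = √(r²−h²) = √(4.5²−0.3²) = 4.490 (perimeter = 2·8·4.490·sin(180°/8) = 27.49 mm); Merging all regions: only the r=4.5 sphere at (14, -1.5) is present, so the union is just that shape — boundary = 27.49 mm; (whole slice rotated 40° about Z — lengths, areas and connectivity unchanged). So its perimeter = 27.49 mm. Layer 28 is larger (85.51 vs 27.49 mm).

layer 28 (z = 2.8 mm)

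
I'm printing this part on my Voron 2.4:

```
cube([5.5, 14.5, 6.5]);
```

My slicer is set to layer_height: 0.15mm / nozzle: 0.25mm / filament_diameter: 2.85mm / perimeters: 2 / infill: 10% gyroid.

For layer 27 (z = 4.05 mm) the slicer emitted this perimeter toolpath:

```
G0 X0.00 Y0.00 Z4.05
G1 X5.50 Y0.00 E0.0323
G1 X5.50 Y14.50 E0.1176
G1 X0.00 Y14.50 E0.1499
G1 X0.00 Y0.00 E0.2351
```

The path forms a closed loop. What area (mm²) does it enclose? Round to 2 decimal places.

79.75 mm²

Apply the shoelace formula to the sequence of (X, Y) vertices; enclosed area = 79.75 mm².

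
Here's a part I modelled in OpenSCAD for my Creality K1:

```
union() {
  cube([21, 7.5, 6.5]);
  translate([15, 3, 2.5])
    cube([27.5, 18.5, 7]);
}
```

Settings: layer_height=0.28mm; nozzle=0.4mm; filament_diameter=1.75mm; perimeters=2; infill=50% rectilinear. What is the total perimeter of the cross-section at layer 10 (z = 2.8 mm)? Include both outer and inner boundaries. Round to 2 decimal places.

128.00 mm

At z = 2.8 mm: the cube is present — its section is the full 21×7.5 rectangle (perimeter 57.00 mm); the 27.5×18.5 cube at (15, 3) contributes its full rectangle (perimeter 92.00 mm); Merging all regions: the regions partially overlap (shared area 27.00 mm²), so the edge portions inside another operand are dropped and the merged outline is re-measured after clipping — boundary = 128.00 mm. Overall, the cross-section is a single solid region. Total boundary length (outer) = 128.00 mm.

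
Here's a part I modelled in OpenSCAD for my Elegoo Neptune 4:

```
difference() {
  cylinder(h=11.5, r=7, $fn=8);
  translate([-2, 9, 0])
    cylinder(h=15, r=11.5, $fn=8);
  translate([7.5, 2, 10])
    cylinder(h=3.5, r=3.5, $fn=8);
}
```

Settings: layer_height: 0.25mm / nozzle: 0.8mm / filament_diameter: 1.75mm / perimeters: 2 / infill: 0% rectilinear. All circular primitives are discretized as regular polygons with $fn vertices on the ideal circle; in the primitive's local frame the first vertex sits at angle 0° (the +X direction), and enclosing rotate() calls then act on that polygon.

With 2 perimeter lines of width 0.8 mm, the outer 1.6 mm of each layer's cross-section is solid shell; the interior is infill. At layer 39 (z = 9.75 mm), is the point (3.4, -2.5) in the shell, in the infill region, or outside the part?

infill

At z = 9.75 mm: the cylinder: section is a regular 8-gon, circumradius r=7; the r=11.5 cylinder at (-2, 9) gives a regular 8-gon of circumradius 11.5 (constant along its height); the cylinder at (7.5, 2) does not reach this height (z outside [10, 13.5]); Subtracting the remaining from the first: starting from the r=7 cylinder, the r=11.5 cylinder at (-2, 9) partially overlaps it — only the 82.45 mm² overlap (of its 374.06 mm²) is removed, clipping the outline — 1 connected region. Overall, the cross-section is a single solid region. The nearest boundary edge runs (-2.00, -2.50)→(6.13, 0.87); distance from the point to it = 2.07 mm. The point is inside the cross-section and 2.07 mm from the nearest boundary — more than the 1.6 mm shell width (2 × 0.8), so it's in the infill interior.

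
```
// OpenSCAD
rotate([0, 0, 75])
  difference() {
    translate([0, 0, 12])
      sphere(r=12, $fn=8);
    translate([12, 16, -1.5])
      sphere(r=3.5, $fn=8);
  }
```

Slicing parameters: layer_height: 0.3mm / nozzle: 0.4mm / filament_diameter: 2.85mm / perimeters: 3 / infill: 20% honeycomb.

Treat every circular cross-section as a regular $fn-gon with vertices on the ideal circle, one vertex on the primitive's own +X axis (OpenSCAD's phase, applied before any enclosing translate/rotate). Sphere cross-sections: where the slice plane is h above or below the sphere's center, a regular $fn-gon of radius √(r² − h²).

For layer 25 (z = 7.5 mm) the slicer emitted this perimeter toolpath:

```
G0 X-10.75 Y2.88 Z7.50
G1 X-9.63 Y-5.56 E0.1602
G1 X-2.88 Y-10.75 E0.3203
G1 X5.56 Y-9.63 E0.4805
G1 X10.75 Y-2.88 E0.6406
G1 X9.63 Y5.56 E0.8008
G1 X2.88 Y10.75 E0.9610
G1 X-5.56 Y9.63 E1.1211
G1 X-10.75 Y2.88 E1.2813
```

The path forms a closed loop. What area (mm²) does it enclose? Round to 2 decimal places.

Apply the shoelace formula to the sequence of (X, Y) vertices; enclosed area = 350.03 mm².

350.03 mm²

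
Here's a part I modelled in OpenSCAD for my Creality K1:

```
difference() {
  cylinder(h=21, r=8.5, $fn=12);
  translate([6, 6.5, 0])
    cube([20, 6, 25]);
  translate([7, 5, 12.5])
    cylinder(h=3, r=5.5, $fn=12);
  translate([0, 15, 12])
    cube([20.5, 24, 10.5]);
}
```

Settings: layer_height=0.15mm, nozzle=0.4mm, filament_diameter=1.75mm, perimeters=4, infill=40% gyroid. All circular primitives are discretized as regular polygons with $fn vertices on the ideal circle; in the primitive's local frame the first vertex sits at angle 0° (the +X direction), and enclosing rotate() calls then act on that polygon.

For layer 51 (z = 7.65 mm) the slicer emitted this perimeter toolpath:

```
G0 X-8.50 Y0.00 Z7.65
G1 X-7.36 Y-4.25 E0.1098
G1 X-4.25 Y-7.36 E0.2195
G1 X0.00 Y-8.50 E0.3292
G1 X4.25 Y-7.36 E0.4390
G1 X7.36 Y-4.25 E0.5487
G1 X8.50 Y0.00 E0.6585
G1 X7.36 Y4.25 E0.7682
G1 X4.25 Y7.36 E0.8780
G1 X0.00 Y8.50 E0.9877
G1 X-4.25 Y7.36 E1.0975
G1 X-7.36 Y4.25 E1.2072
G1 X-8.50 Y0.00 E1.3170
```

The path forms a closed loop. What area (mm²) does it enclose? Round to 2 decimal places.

Apply the shoelace formula to the sequence of (X, Y) vertices; enclosed area = 216.71 mm².

216.71 mm²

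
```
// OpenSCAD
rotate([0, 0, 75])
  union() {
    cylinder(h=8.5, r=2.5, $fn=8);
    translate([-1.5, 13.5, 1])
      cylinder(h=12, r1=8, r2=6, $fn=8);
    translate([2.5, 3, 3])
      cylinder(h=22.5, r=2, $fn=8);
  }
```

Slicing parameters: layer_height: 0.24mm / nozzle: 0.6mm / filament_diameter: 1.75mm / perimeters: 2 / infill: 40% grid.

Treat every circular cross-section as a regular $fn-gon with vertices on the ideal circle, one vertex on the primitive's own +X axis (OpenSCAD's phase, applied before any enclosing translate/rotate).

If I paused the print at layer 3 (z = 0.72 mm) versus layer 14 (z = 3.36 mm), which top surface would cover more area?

Layer 3 (z = 0.72): the r=2.5 cylinder gives a regular 8-gon of circumradius 2.5 (constant along its height) (area = (8/2)·2.500²·sin(360°/8) = 17.68 mm²); the cone at (-1.5, 13.5) does not reach this height (z outside [1, 13]); the cylinder at (2.5, 3) does not reach this height (z outside [3, 25.5]); Merging all regions: only the r=2.5 cylinder is present, so the union is just that shape — area = 17.68 mm²; (rotated 75° about Z; rotation is an isometry so areas/perimeters/island counts are preserved). So its area = 17.68 mm². Layer 14 (z = 3.36): the r=2.5 cylinder gives a regular 8-gon of circumradius 2.5 (constant along its height) (area = (8/2)·2.500²·sin(360°/8) = 17.68 mm²); the cone at (-1.5, 13.5): at t=0.197 of its height the radius interpolates to r₁+(r₂−r₁)t = 7.607, giving a regular 8-gon of that circumradius (area = (8/2)·7.607²·sin(360°/8) = 163.66 mm²); the cylinder at (2.5, 3): section is a regular 8-gon, circumradius r=2 (area = (8/2)·2.000²·sin(360°/8) = 11.31 mm²); Merging all regions: the regions partially overlap — summed areas 192.65 mm² minus the doubly-counted overlap 0.42 mm² gives 192.22 mm² — area = 192.22 mm²; (rotated 75° about Z; rotation is an isometry so areas/perimeters/island counts are preserved). So its area = 192.22 mm². Layer 14 is larger (192.22 vs 17.68 mm²).

layer 14 (z = 3.36 mm)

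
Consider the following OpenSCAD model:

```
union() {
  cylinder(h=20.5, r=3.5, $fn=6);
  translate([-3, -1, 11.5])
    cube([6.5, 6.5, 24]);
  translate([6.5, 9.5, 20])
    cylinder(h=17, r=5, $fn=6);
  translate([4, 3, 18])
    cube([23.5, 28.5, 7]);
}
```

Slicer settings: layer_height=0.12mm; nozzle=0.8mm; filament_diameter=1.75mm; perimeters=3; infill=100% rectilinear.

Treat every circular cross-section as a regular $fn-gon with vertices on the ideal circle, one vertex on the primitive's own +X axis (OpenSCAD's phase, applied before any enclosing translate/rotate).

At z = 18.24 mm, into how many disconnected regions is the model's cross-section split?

2

At z = 18.24 mm: the r=3.5 cylinder gives a regular 6-gon of circumradius 3.5 (constant along its height); the cube at (-3, -1) (footprint 6.5×6.5) is included at this height; the cylinder at (6.5, 9.5) is not intersected at this z (z outside [20, 37]); the 23.5×28.5 cube at (4, 3) contributes its full rectangle; Merging all regions: the regions partially overlap (shared area 21.90 mm²), so overlapping operands fuse into one piece — 2 connected regions. The result has 2 disconnected regions.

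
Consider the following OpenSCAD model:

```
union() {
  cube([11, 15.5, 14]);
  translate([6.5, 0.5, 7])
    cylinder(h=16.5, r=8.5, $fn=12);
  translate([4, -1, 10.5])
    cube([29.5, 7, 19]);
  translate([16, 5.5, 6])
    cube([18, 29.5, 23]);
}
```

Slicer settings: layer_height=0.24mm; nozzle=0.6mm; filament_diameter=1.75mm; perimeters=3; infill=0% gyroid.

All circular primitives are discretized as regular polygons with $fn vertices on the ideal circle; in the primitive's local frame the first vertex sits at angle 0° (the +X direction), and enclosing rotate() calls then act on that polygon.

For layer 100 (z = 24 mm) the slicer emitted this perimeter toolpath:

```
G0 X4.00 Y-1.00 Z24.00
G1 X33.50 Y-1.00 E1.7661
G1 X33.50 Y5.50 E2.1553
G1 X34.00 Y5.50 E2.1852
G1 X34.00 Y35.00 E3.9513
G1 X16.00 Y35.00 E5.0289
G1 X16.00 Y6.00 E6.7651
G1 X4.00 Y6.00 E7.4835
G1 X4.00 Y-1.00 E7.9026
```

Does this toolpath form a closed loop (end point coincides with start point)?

Start point (G0): (4.00, -1.00). End point (last G1): the path returns to the start — closed.

yes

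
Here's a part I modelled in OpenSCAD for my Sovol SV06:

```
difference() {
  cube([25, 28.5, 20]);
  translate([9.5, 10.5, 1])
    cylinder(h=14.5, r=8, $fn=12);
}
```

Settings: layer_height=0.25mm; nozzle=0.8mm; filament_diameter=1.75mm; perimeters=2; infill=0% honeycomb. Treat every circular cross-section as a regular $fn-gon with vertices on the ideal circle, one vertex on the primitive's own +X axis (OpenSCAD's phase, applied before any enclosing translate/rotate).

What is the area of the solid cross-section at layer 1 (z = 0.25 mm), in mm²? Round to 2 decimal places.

712.50 mm²

At z = 0.25 mm: the cube (footprint 25×28.5) is included at this height (area 712.50 mm²); the cylinder at (9.5, 10.5) is not intersected at this z (z outside [1, 15.5]); Taking the first minus the rest: none of the subtracted shapes is present at this height, so the 25×28.5 cube is unchanged — area = 712.50 mm². Overall, the cross-section is a single solid region. Net area = 712.50 mm².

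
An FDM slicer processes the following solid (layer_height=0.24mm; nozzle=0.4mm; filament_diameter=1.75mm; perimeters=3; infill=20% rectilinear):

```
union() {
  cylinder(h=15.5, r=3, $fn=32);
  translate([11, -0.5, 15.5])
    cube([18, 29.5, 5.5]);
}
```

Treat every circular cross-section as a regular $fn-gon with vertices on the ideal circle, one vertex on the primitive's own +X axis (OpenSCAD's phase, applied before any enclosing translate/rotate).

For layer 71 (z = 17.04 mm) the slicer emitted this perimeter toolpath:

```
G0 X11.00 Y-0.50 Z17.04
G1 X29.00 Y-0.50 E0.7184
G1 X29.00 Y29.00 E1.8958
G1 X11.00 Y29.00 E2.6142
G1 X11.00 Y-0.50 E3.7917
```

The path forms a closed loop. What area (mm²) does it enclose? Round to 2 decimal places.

Apply the shoelace formula to the sequence of (X, Y) vertices; enclosed area = 531.00 mm².

531.00 mm²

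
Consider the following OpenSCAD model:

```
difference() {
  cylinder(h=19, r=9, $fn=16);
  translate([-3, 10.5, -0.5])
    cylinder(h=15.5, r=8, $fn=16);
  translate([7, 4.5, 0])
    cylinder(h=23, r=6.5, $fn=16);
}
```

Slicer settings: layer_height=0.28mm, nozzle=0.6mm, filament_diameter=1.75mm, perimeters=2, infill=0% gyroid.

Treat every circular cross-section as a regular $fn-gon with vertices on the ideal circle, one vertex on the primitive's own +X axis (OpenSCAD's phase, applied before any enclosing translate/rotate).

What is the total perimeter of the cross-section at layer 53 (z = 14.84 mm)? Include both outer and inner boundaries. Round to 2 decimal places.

50.80 mm

At z = 14.84 mm: the cylinder: section is a regular 16-gon, circumradius r=9 (perimeter = 2·16·9.000·sin(180°/16) = 56.19 mm); the cylinder at (-3, 10.5): section is a regular 16-gon, circumradius r=8 (perimeter = 2·16·8.000·sin(180°/16) = 49.94 mm); the cylinder at (7, 4.5): section is a regular 16-gon, circumradius r=6.5 (perimeter = 2·16·6.500·sin(180°/16) = 40.58 mm); After the difference (first − rest): starting from the r=9 cylinder, the r=8 cylinder at (-3, 10.5) partially overlaps it — only the 51.69 mm² overlap (of its 195.93 mm²) is removed, clipping the outline; the r=6.5 cylinder at (7, 4.5) partially overlaps it — only the 50.67 mm² overlap (of its 129.35 mm²) is removed, clipping the outline — boundary = 50.80 mm. Overall, the cross-section is a single solid region. Total boundary length (outer) = 50.80 mm.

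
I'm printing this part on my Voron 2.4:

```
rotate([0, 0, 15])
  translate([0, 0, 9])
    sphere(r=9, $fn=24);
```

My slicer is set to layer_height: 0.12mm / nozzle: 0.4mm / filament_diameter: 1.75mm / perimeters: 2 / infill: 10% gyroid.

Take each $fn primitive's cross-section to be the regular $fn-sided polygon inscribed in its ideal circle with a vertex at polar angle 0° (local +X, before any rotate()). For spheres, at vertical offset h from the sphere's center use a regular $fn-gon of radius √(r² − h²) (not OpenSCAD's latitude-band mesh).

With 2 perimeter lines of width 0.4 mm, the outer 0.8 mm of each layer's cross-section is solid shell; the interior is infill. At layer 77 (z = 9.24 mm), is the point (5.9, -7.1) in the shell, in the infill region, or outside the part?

At z = 9.24 mm: the r=9 sphere slices to a regular 24-gon of circumradius 8.997 (√(r²−h²) with h=0.24 from center); (rotated 15° about Z; rotation is an isometry so areas/perimeters/island counts are preserved). Overall, the cross-section is a single solid region. Undo the 15° rotation: the query point maps to (3.861, -8.385) in the un-rotated model frame. The nearest boundary edge runs (2.33, -8.69)→(4.50, -7.79); distance from the point to it = 0.30 mm. The point is not inside any of the regions above, so it lies outside the cross-section (0.30 mm from the nearest boundary).

outside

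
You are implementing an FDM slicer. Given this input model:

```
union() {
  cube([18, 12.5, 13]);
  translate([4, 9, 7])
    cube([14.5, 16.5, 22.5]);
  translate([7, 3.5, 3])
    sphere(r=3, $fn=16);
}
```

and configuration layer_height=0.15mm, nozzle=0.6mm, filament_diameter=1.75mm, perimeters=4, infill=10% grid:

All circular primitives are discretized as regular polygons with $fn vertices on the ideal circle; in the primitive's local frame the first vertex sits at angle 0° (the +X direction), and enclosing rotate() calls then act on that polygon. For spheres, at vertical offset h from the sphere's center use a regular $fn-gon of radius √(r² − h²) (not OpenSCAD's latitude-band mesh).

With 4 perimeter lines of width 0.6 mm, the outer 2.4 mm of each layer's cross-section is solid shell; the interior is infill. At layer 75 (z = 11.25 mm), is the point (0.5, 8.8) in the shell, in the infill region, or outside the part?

shell

At z = 11.25 mm: the 18×12.5 cube contributes its full rectangle; the 14.5×16.5 cube at (4, 9) contributes its full rectangle; the sphere at (7, 3.5) is not intersected at this z (|z−center|=8.250 > r=3); Merging all regions: the regions partially overlap (shared area 49.00 mm²), so overlapping operands fuse into one piece — 1 connected region. Overall, the cross-section is a single solid region. The nearest boundary edge runs (0.00, 0.00)→(0.00, 12.50); distance from the point to it = 0.50 mm. The point is inside the cross-section, 0.50 mm from the nearest boundary — within the 2.4 mm shell band (4 × 0.6).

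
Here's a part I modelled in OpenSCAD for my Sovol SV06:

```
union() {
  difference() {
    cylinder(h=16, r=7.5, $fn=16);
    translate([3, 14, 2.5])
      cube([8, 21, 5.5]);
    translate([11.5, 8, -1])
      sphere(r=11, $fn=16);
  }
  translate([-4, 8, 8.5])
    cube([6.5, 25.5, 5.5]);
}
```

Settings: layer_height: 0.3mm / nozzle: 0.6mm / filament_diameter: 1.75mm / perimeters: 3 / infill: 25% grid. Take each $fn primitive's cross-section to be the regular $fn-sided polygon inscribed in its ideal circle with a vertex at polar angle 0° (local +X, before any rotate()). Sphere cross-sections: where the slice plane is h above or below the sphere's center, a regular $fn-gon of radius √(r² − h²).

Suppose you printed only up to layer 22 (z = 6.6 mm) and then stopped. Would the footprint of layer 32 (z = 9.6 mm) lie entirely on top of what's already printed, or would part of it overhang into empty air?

Compare the two slices. At z = 6.6: the r=7.5 cylinder gives a regular 16-gon of circumradius 7.5 (constant along its height) (area = (16/2)·7.500²·sin(360°/16) = 172.21 mm²); the 8×21 cube at (3, 14) contributes its full rectangle (area 168.00 mm²); the r=11 sphere at (11.5, 8) slices to a regular 16-gon of circumradius 7.952 (√(r²−h²) with h=7.6 from center) (area = (16/2)·7.952²·sin(360°/16) = 193.61 mm²); Subtracting the remaining from the first: starting from the r=7.5 cylinder (172.21 mm²), the 8×21 cube at (3, 14) misses the remaining region (no effect); the r=11 sphere at (11.5, 8) partially overlaps it — only the 5.04 mm² overlap (of its 193.61 mm²) is removed, clipping the outline — area = 167.17 mm²; the cube at (-4, 8) does not reach this height (z outside [8.5, 14]); Combining (union): only that combined region is present, so the union is just that shape — area = 167.17 mm². At z = 9.6: the r=7.5 cylinder contributes a regular 16-gon of circumradius 7.5 (area = (16/2)·7.500²·sin(360°/16) = 172.21 mm²); the cube at (3, 14) does not reach this height (z outside [2.5, 8]); the r=11 sphere at (11.5, 8) contributes a regular 16-gon of circumradius √(11²−10.6²) = 2.939 (area = (16/2)·2.939²·sin(360°/16) = 26.45 mm²); Subtracting the remaining from the first: starting from the r=7.5 cylinder (172.21 mm²), the r=11 sphere at (11.5, 8) misses the remaining region (no effect) — area = 172.21 mm²; the cube at (-4, 8) is present — its section is the full 6.5×25.5 rectangle (area 165.75 mm²); Taking the union: the 2 present regions are separate (no shared area or edge), so areas and boundary lengths simply add and each stays a separate island — area = 337.96 mm². Checking containment: at z = 9.6 the cross-section extends beyond the z = 6.6 cross-section by about 170.79 mm².

part overhangs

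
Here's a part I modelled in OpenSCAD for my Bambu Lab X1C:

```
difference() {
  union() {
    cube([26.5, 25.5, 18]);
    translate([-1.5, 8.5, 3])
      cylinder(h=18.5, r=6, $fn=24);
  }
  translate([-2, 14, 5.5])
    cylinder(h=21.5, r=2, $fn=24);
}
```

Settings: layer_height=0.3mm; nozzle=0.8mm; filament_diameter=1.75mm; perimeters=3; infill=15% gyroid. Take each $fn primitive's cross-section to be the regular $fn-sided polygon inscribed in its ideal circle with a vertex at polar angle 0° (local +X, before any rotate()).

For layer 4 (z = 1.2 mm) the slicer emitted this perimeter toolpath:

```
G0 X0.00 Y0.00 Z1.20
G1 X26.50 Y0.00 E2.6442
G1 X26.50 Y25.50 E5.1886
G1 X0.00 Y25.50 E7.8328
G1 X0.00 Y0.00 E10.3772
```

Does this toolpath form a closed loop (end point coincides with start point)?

Start point (G0): (0.00, 0.00). End point (last G1): the path returns to the start — closed.

yes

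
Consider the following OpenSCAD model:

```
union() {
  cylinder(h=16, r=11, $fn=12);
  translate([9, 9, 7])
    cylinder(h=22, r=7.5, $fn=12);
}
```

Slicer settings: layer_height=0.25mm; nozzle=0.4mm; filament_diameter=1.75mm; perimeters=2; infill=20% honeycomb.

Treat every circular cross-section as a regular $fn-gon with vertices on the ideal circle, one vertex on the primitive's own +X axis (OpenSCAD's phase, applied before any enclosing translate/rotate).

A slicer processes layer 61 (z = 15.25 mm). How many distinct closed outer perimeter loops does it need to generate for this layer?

1

At z = 15.25 mm: the r=11 cylinder contributes a regular 12-gon of circumradius 11; the cylinder at (9, 9): section is a regular 12-gon, circumradius r=7.5; Taking the union: the regions partially overlap (shared area 45.90 mm²), so overlapping operands fuse into one piece — 1 connected region. The result has 1 disconnected region.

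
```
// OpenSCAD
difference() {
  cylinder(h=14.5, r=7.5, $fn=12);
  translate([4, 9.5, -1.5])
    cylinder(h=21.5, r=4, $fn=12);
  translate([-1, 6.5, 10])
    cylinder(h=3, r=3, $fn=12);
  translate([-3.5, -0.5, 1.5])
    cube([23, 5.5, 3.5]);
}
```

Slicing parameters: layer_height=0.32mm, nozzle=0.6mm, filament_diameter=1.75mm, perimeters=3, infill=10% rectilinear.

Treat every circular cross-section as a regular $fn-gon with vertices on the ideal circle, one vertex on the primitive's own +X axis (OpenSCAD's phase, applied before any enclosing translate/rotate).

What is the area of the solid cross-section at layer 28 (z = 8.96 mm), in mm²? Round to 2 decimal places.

166.11 mm²

At z = 8.96 mm: the r=7.5 cylinder gives a regular 12-gon of circumradius 7.5 (constant along its height) (area = (12/2)·7.500²·sin(360°/12) = 168.75 mm²); the r=4 cylinder at (4, 9.5) gives a regular 12-gon of circumradius 4 (constant along its height) (area = (12/2)·4.000²·sin(360°/12) = 48.00 mm²); the cylinder at (-1, 6.5) is absent (z outside [10, 13]); the cube at (-3.5, -0.5) is absent (z outside [1.5, 5]); Subtracting the remaining from the first: starting from the r=7.5 cylinder (168.75 mm²), the r=4 cylinder at (4, 9.5) partially overlaps it — only the 2.64 mm² overlap (of its 48.00 mm²) is removed, clipping the outline — area = 166.11 mm². Overall, the cross-section is a single solid region. Net area = 166.11 mm².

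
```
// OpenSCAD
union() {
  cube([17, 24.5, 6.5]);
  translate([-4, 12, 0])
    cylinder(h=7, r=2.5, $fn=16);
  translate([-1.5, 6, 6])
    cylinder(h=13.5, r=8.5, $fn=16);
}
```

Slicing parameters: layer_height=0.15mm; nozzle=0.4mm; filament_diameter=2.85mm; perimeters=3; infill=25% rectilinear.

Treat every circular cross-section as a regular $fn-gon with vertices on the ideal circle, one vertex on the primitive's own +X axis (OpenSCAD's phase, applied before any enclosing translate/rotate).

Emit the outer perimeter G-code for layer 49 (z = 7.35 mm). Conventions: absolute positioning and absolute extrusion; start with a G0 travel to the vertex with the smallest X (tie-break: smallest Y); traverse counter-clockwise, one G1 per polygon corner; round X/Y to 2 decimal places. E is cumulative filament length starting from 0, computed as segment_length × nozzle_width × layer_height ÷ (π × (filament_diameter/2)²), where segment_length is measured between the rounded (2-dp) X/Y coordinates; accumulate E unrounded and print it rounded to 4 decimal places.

G0 X-10.00 Y6.00 Z7.35
G1 X-9.35 Y2.75 E0.0312
G1 X-7.51 Y-0.01 E0.0624
G1 X-4.75 Y-1.85 E0.0936
G1 X-1.50 Y-2.50 E0.1247
G1 X1.75 Y-1.85 E0.1559
G1 X4.51 Y-0.01 E0.1871
G1 X6.35 Y2.75 E0.2183
G1 X7.00 Y6.00 E0.2495
G1 X6.35 Y9.25 E0.2807
G1 X4.51 Y12.01 E0.3119
G1 X1.75 Y13.85 E0.3431
G1 X-1.50 Y14.50 E0.3742
G1 X-4.75 Y13.85 E0.4054
G1 X-7.51 Y12.01 E0.4366
G1 X-9.35 Y9.25 E0.4678
G1 X-10.00 Y6.00 E0.4990

At z = 7.35 mm: the cube is absent (z outside [0, 6.5]); the cylinder at (-4, 12) is absent (z outside [0, 7]); the cylinder at (-1.5, 6): section is a regular 16-gon, circumradius r=8.5; Merging all regions: only the r=8.5 cylinder at (-1.5, 6) is present, so the union is just that shape — 1 connected region. The outline is a single polygon with 16 vertices. Extrusion per mm of travel: 0.4 × 0.15 / (π × 1.425²) = 0.009405. Accumulating E over each segment gives final E = 0.4990.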